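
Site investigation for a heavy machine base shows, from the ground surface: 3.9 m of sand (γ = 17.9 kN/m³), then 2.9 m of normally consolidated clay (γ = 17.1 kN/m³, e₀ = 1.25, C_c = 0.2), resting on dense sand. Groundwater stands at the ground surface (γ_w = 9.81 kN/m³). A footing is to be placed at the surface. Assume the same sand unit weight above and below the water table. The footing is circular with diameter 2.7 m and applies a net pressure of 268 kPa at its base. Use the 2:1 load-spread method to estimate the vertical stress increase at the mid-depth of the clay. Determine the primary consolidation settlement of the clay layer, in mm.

Mid-depth of clay below the ground surface: z = 3.9 + 2.9/2 = 5.35 m.
Total vertical stress at mid-clay: σ_v = 17.9×3.9 + 17.1×1.45 = 94.605 kPa.
Pore pressure: u = 9.81×(5.35 − 0) = 52.483 kPa.
Initial effective stress: σ'_0 = σ_v − u = 94.605 − 52.483 = 42.122 kPa.
Stress increase at mid-clay by the 2:1 spreading method:
Δσ ≈ qD²/(D+z)² = 268×2.7²/(2.7+5.35)² = 30.149 kPa
Final effective stress: σ'_f = σ'_0 + Δσ = 42.122 + 30.149 = 72.271 kPa.
Normally consolidated clay, so the full stress increment lies on the virgin compression line:
S_c = C_c·H/(1+e₀)·log₁₀(σ'_f/σ'_0) = 0.2×2.9/(1+1.25)×log₁₀(72.271/42.122)
    = 0.25778 × 0.23446 = 0.06044 m

S_c ≈ 60.4 mm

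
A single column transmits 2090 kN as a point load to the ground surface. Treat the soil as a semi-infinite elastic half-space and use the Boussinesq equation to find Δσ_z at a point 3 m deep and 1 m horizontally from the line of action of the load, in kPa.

Boussinesq vertical stress below a point load on an elastic half-space:
Δσ_z = 3P/(2πz²) · [1 + (r/z)²]^(−5/2)
r/z = 1/3 = 0.33333; [1+(r/z)²]^(−5/2) = 0.76843.
Δσ_z = 3×2090/(2π×3²) × 0.76843 = 110.88 × 0.76843 = 85.2 kPa

Δσ_z ≈ 85.2 kPa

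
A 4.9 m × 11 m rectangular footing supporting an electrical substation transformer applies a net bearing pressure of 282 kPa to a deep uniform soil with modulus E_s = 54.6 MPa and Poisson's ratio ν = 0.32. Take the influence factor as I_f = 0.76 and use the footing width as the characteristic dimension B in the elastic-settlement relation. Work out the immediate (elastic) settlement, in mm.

S_e ≈ 17.3 mm

Immediate (elastic) settlement: S_e = q·B·(1−ν²)/E_s · I_f.
E_s = 54.6 MPa = 54600 kPa.
S_e = 282 × 4.9 × (1 − 0.32²) / 54600 × 0.76
    = 282 × 4.9 × 0.8976 / 54600 × 0.76
    = 0.01726 m = 17.26 mm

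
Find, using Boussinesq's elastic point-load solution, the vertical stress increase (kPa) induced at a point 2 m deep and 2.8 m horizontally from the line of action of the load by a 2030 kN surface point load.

Boussinesq vertical stress below a point load on an elastic half-space:
Δσ_z = 3P/(2πz²) · [1 + (r/z)²]^(−5/2)
r/z = 2.8/2 = 1.4; [1+(r/z)²]^(−5/2) = 0.066339.
Δσ_z = 3×2030/(2π×2²) × 0.066339 = 242.31 × 0.066339 = 16.07 kPa

Δσ_z ≈ 16.1 kPa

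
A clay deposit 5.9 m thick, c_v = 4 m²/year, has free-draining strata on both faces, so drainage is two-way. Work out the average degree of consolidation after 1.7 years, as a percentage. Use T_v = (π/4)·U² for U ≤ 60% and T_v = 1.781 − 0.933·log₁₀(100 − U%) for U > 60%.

Drainage path length: H_d = H/2 = 2.95 m (double drainage).
T_v = c_v·t/H_d² = 4×1.7/2.95² = 0.78138.
T_v = 0.78138 corresponds to the U > 60% branch:
U = 1 − 10^((1.781 − T_v)/0.933)/100 = 0.8821

U ≈ 88.2 %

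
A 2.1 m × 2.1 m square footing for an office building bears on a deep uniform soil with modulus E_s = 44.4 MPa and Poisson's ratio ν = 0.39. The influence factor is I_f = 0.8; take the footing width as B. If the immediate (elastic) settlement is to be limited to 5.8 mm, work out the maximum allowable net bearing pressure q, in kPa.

E_s = 44.4 MPa = 44400 kPa.
S_e = q·B·(1−ν²)/E_s · I_f  ⇒  q = S_e·E_s / (B·(1−ν²)·I_f).
q = 0.0058 × 44400 / (2.1 × 0.8479 × 0.8) = 180.8 kPa

q ≈ 181 kPa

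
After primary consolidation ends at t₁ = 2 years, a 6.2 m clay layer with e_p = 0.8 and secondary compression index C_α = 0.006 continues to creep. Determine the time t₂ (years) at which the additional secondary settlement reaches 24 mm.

t₂ ≈ 29 years

S_s = C_α·H/(1+e_p)·log₁₀(t₂/t₁) ⇒ log₁₀(t₂/t₁) = S_s·(1+e_p)/(C_α·H).
log₁₀(t₂/t₁) = 0.024 × (1+0.8) / (0.006×6.2) = 1.161
t₂ = t₁ × 10^1.161 = 2 × 14.5 = 28.99 years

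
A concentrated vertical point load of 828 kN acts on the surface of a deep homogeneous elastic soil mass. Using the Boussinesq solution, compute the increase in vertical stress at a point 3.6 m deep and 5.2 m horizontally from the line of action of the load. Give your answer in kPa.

Boussinesq vertical stress below a point load on an elastic half-space:
Δσ_z = 3P/(2πz²) · [1 + (r/z)²]^(−5/2)
r/z = 5.2/3.6 = 1.4444; [1+(r/z)²]^(−5/2) = 0.059753.
Δσ_z = 3×828/(2π×3.6²) × 0.059753 = 30.505 × 0.059753 = 1.823 kPa

Δσ_z ≈ 1.82 kPa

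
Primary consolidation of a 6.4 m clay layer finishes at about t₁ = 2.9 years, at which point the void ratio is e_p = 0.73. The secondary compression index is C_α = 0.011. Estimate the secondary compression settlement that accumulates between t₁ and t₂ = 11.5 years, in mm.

Secondary compression: S_s = C_α·H/(1+e_p)·log₁₀(t₂/t₁)
S_s = 0.011×6.4/(1+0.73)×log₁₀(11.5/2.9)
    = 0.04069 × 0.5983 = 0.02435 m

S_s ≈ 24.3 mm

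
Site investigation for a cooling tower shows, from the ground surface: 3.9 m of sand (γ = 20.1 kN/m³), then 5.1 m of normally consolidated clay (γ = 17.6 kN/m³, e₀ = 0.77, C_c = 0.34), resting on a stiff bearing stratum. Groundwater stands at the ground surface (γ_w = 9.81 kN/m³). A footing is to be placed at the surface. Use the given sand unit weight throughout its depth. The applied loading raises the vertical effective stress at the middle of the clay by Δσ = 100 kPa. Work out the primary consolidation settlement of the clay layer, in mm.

Mid-depth of clay below the ground surface: z = 3.9 + 5.1/2 = 6.45 m.
Total vertical stress at mid-clay: σ_v = 20.1×3.9 + 17.6×2.55 = 123.27 kPa.
Pore pressure: u = 9.81×(6.45 − 0) = 63.275 kPa.
Initial effective stress: σ'_0 = σ_v − u = 123.27 − 63.275 = 59.995 kPa.
Final effective stress: σ'_f = σ'_0 + Δσ = 59.995 + 100 = 160 kPa.
Normally consolidated clay, so the full stress increment lies on the virgin compression line:
S_c = C_c·H/(1+e₀)·log₁₀(σ'_f/σ'_0) = 0.34×5.1/(1+0.77)×log₁₀(160/59.995)
    = 0.97966 × 0.426 = 0.4173 m

S_c ≈ 417 mm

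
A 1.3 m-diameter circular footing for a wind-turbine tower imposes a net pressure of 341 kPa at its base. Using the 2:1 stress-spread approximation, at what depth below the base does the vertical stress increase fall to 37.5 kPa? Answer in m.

2:1 spreading — at depth z the loaded area has grown by z in each plan dimension:
qD²/(D+z)² = Δσ_z ⇒ z = D(√(q/Δσ_z) − 1) = 1.3×(√(341/37.5) − 1) = 2.62 m

z ≈ 2.62 m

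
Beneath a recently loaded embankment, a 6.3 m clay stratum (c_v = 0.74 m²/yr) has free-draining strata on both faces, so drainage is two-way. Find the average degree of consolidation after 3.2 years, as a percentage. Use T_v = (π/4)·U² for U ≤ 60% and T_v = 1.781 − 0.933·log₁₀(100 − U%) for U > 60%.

Drainage path length: H_d = H/2 = 3.15 m (double drainage).
T_v = c_v·t/H_d² = 0.74×3.2/3.15² = 0.23865.
T_v = 0.23865 corresponds to the U ≤ 60% branch:
U = √(4T_v/π) = 0.5512

U ≈ 55.1 %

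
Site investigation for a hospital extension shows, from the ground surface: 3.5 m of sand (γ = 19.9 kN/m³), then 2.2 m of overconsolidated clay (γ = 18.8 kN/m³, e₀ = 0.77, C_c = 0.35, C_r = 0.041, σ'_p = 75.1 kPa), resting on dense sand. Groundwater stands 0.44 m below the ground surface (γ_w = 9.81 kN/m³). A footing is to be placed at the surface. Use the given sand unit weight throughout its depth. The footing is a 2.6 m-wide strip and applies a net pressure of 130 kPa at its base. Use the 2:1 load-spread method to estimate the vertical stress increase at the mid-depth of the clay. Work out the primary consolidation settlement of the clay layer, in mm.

Mid-depth of clay below the ground surface: z = 3.5 + 2.2/2 = 4.6 m.
Total vertical stress at mid-clay: σ_v = 19.9×3.5 + 18.8×1.1 = 90.33 kPa.
Pore pressure: u = 9.81×(4.6 − 0.44) = 40.81 kPa.
Initial effective stress: σ'_0 = σ_v − u = 90.33 − 40.81 = 49.52 kPa.
Stress increase at mid-clay by the 2:1 spreading method:
Δσ = qB/(B+z) = 130×2.6/(2.6+4.6) = 46.944 kPa
Final effective stress: σ'_f = 49.52 + 46.944 = 96.464 kPa.
σ'_f = 96.464 > σ'_p = 75.1 kPa, so the stress path crosses the preconsolidation pressure — recompression up to σ'_p, then virgin compression beyond:
S_c = H/(1+e₀)·[C_r·log₁₀(σ'_p/σ'_0) + C_c·log₁₀(σ'_f/σ'_p)]
    = 2.2/1.77 × [0.041×log₁₀(75.1/49.52) + 0.35×log₁₀(96.464/75.1)]
    = 1.2429 × [0.0074152 + 0.038054] = 0.05651 m

S_c ≈ 56.5 mm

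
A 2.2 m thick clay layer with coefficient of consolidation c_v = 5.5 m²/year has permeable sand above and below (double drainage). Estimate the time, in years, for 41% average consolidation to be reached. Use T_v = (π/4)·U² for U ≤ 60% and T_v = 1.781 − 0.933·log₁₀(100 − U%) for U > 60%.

Drainage path length: H_d = H/2 = 1.1 m (double drainage).
U ≤ 60%: T_v = (π/4)·U² = (π/4)×0.41² = 0.13203.
t = T_v·H_d²/c_v = 0.13203×1.1²/5.5 = 0.02905 years.

t ≈ 0.029 years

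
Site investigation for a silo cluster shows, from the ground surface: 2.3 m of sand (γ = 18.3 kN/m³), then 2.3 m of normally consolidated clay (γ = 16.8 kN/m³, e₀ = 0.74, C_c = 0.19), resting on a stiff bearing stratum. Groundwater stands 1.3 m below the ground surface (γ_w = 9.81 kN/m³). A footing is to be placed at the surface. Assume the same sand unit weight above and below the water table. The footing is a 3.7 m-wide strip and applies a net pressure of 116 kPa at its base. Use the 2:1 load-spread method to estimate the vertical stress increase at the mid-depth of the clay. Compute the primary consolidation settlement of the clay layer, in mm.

S_c ≈ 99.5 mm

Mid-depth of clay below the ground surface: z = 2.3 + 2.3/2 = 3.45 m.
Total vertical stress at mid-clay: σ_v = 18.3×2.3 + 16.8×1.15 = 61.41 kPa.
Pore pressure: u = 9.81×(3.45 − 1.3) = 21.091 kPa.
Initial effective stress: σ'_0 = σ_v − u = 61.41 − 21.091 = 40.319 kPa.
Stress increase at mid-clay by the 2:1 spreading method:
Δσ = qB/(B+z) = 116×3.7/(3.7+3.45) = 60.028 kPa
Final effective stress: σ'_f = σ'_0 + Δσ = 40.319 + 60.028 = 100.35 kPa.
Normally consolidated clay, so the full stress increment lies on the virgin compression line:
S_c = C_c·H/(1+e₀)·log₁₀(σ'_f/σ'_0) = 0.19×2.3/(1+0.74)×log₁₀(100.35/40.319)
    = 0.25115 × 0.39601 = 0.09946 m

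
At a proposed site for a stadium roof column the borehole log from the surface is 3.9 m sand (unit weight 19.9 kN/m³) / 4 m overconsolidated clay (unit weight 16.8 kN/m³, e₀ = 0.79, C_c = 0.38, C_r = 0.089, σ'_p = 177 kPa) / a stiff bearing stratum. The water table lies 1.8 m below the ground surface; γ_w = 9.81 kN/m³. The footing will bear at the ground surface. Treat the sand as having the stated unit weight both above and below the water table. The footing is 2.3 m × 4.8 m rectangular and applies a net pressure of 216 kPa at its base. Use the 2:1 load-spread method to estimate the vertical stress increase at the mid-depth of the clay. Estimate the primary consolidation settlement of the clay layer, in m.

S_c ≈ 0.028 m

Mid-depth of clay below the ground surface: z = 3.9 + 4/2 = 5.9 m.
Total vertical stress at mid-clay: σ_v = 19.9×3.9 + 16.8×2 = 111.21 kPa.
Pore pressure: u = 9.81×(5.9 − 1.8) = 40.221 kPa.
Initial effective stress: σ'_0 = σ_v − u = 111.21 − 40.221 = 70.989 kPa.
Stress increase at mid-clay by the 2:1 spreading method:
Δσ = qBL/((B+z)(L+z)) = 216×2.3×4.8/((2.3+5.9)(4.8+5.9)) = 27.178 kPa
Final effective stress: σ'_f = 70.989 + 27.178 = 98.167 kPa.
σ'_f = 98.167 ≤ σ'_p = 177 kPa, so the clay remains overconsolidated and only the recompression index applies:
S_c = C_r·H/(1+e₀)·log₁₀(σ'_f/σ'_0) = 0.089×4/1.79×log₁₀(98.167/70.989)
    = 0.19888 × 0.14077 = 0.028 m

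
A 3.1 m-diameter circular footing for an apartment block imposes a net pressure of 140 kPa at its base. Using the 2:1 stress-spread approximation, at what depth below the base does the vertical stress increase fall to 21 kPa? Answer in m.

z ≈ 4.9 m

2:1 spreading — at depth z the loaded area has grown by z in each plan dimension:
qD²/(D+z)² = Δσ_z ⇒ z = D(√(q/Δσ_z) − 1) = 3.1×(√(140/21) − 1) = 4.904 m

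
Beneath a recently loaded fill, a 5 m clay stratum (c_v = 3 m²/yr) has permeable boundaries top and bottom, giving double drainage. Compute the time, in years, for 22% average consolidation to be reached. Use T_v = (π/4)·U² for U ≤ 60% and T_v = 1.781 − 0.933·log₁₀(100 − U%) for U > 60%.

Drainage path length: H_d = H/2 = 2.5 m (double drainage).
U ≤ 60%: T_v = (π/4)·U² = (π/4)×0.22² = 0.038013.
t = T_v·H_d²/c_v = 0.038013×2.5²/3 = 0.07919 years.

t ≈ 0.0792 years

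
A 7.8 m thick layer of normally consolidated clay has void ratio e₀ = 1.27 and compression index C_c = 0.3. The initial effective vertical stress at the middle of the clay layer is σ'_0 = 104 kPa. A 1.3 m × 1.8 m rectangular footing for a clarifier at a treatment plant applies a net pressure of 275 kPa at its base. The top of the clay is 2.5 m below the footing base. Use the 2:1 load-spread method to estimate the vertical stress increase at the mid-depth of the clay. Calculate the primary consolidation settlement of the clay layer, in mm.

S_c ≈ 41.8 mm

Mid-depth of clay below the footing base: z = 2.5 + 7.8/2 = 6.4 m.
Stress increase at mid-clay by the 2:1 spreading method:
Δσ = qBL/((B+z)(L+z)) = 275×1.3×1.8/((1.3+6.4)(1.8+6.4)) = 10.192 kPa
Final effective stress: σ'_f = σ'_0 + Δσ = 104 + 10.192 = 114.19 kPa.
Normally consolidated clay, so the full stress increment lies on the virgin compression line:
S_c = C_c·H/(1+e₀)·log₁₀(σ'_f/σ'_0) = 0.3×7.8/(1+1.27)×log₁₀(114.19/104)
    = 1.0308 × 0.040595 = 0.04185 m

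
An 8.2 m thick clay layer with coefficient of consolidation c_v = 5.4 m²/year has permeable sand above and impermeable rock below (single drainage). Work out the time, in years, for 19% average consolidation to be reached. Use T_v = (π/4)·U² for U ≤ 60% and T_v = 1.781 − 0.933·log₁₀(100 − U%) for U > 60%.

t ≈ 0.353 years

Drainage path length: H_d = H = 8.2 m (single drainage).
U ≤ 60%: T_v = (π/4)·U² = (π/4)×0.19² = 0.028353.
t = T_v·H_d²/c_v = 0.028353×8.2²/5.4 = 0.353 years.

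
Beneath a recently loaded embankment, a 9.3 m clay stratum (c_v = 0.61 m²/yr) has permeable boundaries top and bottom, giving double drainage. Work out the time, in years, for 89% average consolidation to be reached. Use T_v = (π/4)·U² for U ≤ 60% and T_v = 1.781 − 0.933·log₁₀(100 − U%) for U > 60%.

t ≈ 28.7 years

Drainage path length: H_d = H/2 = 4.65 m (double drainage).
U > 60%: T_v = 1.781 − 0.933·log₁₀(100 − 89) = 0.80938.
t = T_v·H_d²/c_v = 0.80938×4.65²/0.61 = 28.69 years.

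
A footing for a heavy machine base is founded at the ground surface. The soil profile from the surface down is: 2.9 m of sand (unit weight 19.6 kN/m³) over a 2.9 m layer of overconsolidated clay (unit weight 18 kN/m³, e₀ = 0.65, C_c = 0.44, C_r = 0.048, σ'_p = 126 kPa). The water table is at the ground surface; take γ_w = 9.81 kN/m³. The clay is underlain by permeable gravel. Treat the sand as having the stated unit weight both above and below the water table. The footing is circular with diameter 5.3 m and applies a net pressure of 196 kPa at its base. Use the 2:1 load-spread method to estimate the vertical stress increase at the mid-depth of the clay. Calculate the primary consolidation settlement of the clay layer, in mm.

Mid-depth of clay below the ground surface: z = 2.9 + 2.9/2 = 4.35 m.
Total vertical stress at mid-clay: σ_v = 19.6×2.9 + 18×1.45 = 82.94 kPa.
Pore pressure: u = 9.81×(4.35 − 0) = 42.673 kPa.
Initial effective stress: σ'_0 = σ_v − u = 82.94 − 42.673 = 40.267 kPa.
Stress increase at mid-clay by the 2:1 spreading method:
Δσ ≈ qD²/(D+z)² = 196×5.3²/(5.3+4.35)² = 59.123 kPa
Final effective stress: σ'_f = 40.267 + 59.123 = 99.39 kPa.
σ'_f = 99.39 ≤ σ'_p = 126 kPa, so the clay remains overconsolidated and only the recompression index applies:
S_c = C_r·H/(1+e₀)·log₁₀(σ'_f/σ'_0) = 0.048×2.9/1.65×log₁₀(99.39/40.267)
    = 0.084365 × 0.39239 = 0.0331 m

S_c ≈ 33.1 mm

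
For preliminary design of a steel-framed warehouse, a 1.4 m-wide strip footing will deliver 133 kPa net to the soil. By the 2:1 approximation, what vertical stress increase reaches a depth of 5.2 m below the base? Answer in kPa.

By the 2:1 method the load spreads at 1 horizontal : 2 vertical, so at depth z the loaded area has grown by z in each plan dimension:
Δσ = qB/(B+z) = 133×1.4/(1.4+5.2) = 28.212 kPa

Δσ_z ≈ 28.2 kPa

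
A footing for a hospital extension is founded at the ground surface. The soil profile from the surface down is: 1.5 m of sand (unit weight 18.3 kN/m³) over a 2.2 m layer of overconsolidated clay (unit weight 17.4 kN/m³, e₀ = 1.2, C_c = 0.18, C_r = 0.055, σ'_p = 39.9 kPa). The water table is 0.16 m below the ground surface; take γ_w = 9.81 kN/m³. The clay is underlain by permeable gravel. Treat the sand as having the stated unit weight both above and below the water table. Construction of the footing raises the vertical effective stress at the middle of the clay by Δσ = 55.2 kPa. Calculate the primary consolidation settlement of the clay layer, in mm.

Mid-depth of clay below the ground surface: z = 1.5 + 2.2/2 = 2.6 m.
Total vertical stress at mid-clay: σ_v = 18.3×1.5 + 17.4×1.1 = 46.59 kPa.
Pore pressure: u = 9.81×(2.6 − 0.16) = 23.936 kPa.
Initial effective stress: σ'_0 = σ_v − u = 46.59 − 23.936 = 22.654 kPa.
Final effective stress: σ'_f = 22.654 + 55.2 = 77.854 kPa.
σ'_f = 77.854 > σ'_p = 39.9 kPa, so the stress path crosses the preconsolidation pressure — recompression up to σ'_p, then virgin compression beyond:
S_c = H/(1+e₀)·[C_r·log₁₀(σ'_p/σ'_0) + C_c·log₁₀(σ'_f/σ'_p)]
    = 2.2/2.2 × [0.055×log₁₀(39.9/22.654) + 0.18×log₁₀(77.854/39.9)]
    = 1 × [0.013521 + 0.052255] = 0.06578 m

S_c ≈ 65.8 mm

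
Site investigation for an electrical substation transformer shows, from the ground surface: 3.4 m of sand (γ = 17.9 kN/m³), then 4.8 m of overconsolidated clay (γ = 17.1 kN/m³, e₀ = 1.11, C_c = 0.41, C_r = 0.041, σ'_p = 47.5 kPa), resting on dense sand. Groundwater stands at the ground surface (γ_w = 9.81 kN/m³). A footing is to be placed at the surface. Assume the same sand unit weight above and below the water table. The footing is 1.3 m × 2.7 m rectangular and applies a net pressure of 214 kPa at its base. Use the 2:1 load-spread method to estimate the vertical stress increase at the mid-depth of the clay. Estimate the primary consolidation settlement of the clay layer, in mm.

Mid-depth of clay below the ground surface: z = 3.4 + 4.8/2 = 5.8 m.
Total vertical stress at mid-clay: σ_v = 17.9×3.4 + 17.1×2.4 = 101.9 kPa.
Pore pressure: u = 9.81×(5.8 − 0) = 56.898 kPa.
Initial effective stress: σ'_0 = σ_v − u = 101.9 − 56.898 = 45.002 kPa.
Stress increase at mid-clay by the 2:1 spreading method:
Δσ = qBL/((B+z)(L+z)) = 214×1.3×2.7/((1.3+5.8)(2.7+5.8)) = 12.446 kPa
Final effective stress: σ'_f = 45.002 + 12.446 = 57.448 kPa.
σ'_f = 57.448 > σ'_p = 47.5 kPa, so the stress path crosses the preconsolidation pressure — recompression up to σ'_p, then virgin compression beyond:
S_c = H/(1+e₀)·[C_r·log₁₀(σ'_p/σ'_0) + C_c·log₁₀(σ'_f/σ'_p)]
    = 4.8/2.11 × [0.041×log₁₀(47.5/45.002) + 0.41×log₁₀(57.448/47.5)]
    = 2.2749 × [0.00096193 + 0.033858] = 0.07921 m

S_c ≈ 79.2 mm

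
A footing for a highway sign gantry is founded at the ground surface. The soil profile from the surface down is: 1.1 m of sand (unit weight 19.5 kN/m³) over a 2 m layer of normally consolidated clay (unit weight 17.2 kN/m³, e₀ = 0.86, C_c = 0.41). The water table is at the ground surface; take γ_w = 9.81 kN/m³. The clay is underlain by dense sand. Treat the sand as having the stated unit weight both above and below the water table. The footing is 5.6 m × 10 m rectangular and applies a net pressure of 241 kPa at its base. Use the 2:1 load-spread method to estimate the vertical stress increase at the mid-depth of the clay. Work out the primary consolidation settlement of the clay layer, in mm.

S_c ≈ 421 mm

Mid-depth of clay below the ground surface: z = 1.1 + 2/2 = 2.1 m.
Total vertical stress at mid-clay: σ_v = 19.5×1.1 + 17.2×1 = 38.65 kPa.
Pore pressure: u = 9.81×(2.1 − 0) = 20.601 kPa.
Initial effective stress: σ'_0 = σ_v − u = 38.65 − 20.601 = 18.049 kPa.
Stress increase at mid-clay by the 2:1 spreading method:
Δσ = qBL/((B+z)(L+z)) = 241×5.6×10/((5.6+2.1)(10+2.1)) = 144.85 kPa
Final effective stress: σ'_f = σ'_0 + Δσ = 18.049 + 144.85 = 162.9 kPa.
Normally consolidated clay, so the full stress increment lies on the virgin compression line:
S_c = C_c·H/(1+e₀)·log₁₀(σ'_f/σ'_0) = 0.41×2/(1+0.86)×log₁₀(162.9/18.049)
    = 0.44086 × 0.95547 = 0.4212 m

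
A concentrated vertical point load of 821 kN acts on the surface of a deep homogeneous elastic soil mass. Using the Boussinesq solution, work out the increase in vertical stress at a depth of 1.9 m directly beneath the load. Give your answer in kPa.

Δσ_z ≈ 109 kPa

Boussinesq vertical stress below a point load on an elastic half-space:
Δσ_z = 3P/(2πz²) · [1 + (r/z)²]^(−5/2)
r/z = 0/1.9 = 0; [1+(r/z)²]^(−5/2) = 1.
Δσ_z = 3×821/(2π×1.9²) × 1 = 108.59 × 1 = 108.6 kPa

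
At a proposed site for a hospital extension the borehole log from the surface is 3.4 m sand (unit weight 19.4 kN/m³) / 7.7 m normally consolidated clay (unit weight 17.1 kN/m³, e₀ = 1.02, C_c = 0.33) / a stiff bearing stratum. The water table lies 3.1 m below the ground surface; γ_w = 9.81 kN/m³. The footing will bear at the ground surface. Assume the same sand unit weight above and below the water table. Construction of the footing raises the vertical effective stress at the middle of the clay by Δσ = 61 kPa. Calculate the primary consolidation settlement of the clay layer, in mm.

Mid-depth of clay below the ground surface: z = 3.4 + 7.7/2 = 7.25 m.
Total vertical stress at mid-clay: σ_v = 19.4×3.4 + 17.1×3.85 = 131.8 kPa.
Pore pressure: u = 9.81×(7.25 − 3.1) = 40.712 kPa.
Initial effective stress: σ'_0 = σ_v − u = 131.8 − 40.712 = 91.088 kPa.
Final effective stress: σ'_f = σ'_0 + Δσ = 91.088 + 61 = 152.09 kPa.
Normally consolidated clay, so the full stress increment lies on the virgin compression line:
S_c = C_c·H/(1+e₀)·log₁₀(σ'_f/σ'_0) = 0.33×7.7/(1+1.02)×log₁₀(152.09/91.088)
    = 1.2579 × 0.22264 = 0.2801 m

S_c ≈ 280 mm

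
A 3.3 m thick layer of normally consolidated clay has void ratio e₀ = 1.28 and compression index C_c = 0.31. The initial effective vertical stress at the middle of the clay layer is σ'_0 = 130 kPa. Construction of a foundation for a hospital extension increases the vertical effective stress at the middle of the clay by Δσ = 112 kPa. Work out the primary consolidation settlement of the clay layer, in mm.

Final effective stress: σ'_f = σ'_0 + Δσ = 130 + 112 = 242 kPa.
Normally consolidated clay, so the full stress increment lies on the virgin compression line:
S_c = C_c·H/(1+e₀)·log₁₀(σ'_f/σ'_0) = 0.31×3.3/(1+1.28)×log₁₀(242/130)
    = 0.44868 × 0.26987 = 0.1211 m

S_c ≈ 121 mm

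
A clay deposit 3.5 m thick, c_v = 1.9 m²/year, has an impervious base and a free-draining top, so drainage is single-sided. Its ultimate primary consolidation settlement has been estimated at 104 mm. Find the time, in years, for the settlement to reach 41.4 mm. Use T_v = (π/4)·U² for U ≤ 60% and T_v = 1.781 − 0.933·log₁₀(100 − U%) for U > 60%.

Drainage path length: H_d = H = 3.5 m (single drainage).
U = S(t)/S_ult = 41.4/104 = 0.3981.
U ≤ 60%: T_v = (π/4)·U² = (π/4)×0.39808² = 0.12446.
t = T_v·H_d²/c_v = 0.12446×3.5²/1.9 = 0.8024 years.

t ≈ 0.802 years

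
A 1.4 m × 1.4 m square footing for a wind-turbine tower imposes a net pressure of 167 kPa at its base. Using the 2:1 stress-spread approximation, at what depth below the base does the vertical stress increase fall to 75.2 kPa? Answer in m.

2:1 spreading — at depth z the loaded area has grown by z in each plan dimension:
qB²/(B+z)² = Δσ_z ⇒ z = B(√(q/Δσ_z) − 1) = 1.4×(√(167/75.2) − 1) = 0.6863 m

z ≈ 0.686 m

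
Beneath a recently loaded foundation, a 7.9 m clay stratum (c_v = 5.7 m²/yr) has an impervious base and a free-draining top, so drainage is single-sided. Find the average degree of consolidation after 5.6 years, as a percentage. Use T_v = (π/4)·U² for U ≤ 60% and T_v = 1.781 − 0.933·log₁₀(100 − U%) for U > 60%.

U ≈ 77.1 %

Drainage path length: H_d = H = 7.9 m (single drainage).
T_v = c_v·t/H_d² = 5.7×5.6/7.9² = 0.51146.
T_v = 0.51146 corresponds to the U > 60% branch:
U = 1 − 10^((1.781 − T_v)/0.933)/100 = 0.7705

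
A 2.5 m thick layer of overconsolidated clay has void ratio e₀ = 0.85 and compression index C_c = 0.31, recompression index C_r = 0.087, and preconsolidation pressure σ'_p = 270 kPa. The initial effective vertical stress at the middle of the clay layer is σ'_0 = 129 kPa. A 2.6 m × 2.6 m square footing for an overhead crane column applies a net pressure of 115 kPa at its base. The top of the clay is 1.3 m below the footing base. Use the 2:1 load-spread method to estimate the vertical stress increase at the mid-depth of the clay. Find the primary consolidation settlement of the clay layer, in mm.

Mid-depth of clay below the footing base: z = 1.3 + 2.5/2 = 2.55 m.
Stress increase at mid-clay by the 2:1 spreading method:
Δσ = qBL/((B+z)(L+z)) = 115×2.6×2.6/((2.6+2.55)(2.6+2.55)) = 29.311 kPa
Final effective stress: σ'_f = 129 + 29.311 = 158.31 kPa.
σ'_f = 158.31 ≤ σ'_p = 270 kPa, so the clay remains overconsolidated and only the recompression index applies:
S_c = C_r·H/(1+e₀)·log₁₀(σ'_f/σ'_0) = 0.087×2.5/1.85×log₁₀(158.31/129)
    = 0.11757 × 0.088919 = 0.01045 m

S_c ≈ 10.5 mm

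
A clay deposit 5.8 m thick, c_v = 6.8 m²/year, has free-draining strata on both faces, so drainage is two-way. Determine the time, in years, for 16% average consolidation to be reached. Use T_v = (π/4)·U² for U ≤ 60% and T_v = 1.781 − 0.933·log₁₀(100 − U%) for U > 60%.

t ≈ 0.0249 years

Drainage path length: H_d = H/2 = 2.9 m (double drainage).
U ≤ 60%: T_v = (π/4)·U² = (π/4)×0.16² = 0.020106.
t = T_v·H_d²/c_v = 0.020106×2.9²/6.8 = 0.02487 years.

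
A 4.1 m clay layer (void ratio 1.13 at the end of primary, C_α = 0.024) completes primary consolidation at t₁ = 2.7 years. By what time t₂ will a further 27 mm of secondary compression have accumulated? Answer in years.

t₂ ≈ 10.4 years

S_s = C_α·H/(1+e_p)·log₁₀(t₂/t₁) ⇒ log₁₀(t₂/t₁) = S_s·(1+e_p)/(C_α·H).
log₁₀(t₂/t₁) = 0.027 × (1+1.13) / (0.024×4.1) = 0.5845
t₂ = t₁ × 10^0.5845 = 2.7 × 3.841 = 10.37 years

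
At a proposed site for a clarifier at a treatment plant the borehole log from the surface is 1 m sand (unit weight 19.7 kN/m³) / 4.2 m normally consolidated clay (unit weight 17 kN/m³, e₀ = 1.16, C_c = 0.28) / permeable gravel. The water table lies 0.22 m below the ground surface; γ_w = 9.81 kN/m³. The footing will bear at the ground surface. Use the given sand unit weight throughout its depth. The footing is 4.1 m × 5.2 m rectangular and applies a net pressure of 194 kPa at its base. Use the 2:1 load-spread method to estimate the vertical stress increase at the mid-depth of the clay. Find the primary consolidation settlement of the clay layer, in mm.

Mid-depth of clay below the ground surface: z = 1 + 4.2/2 = 3.1 m.
Total vertical stress at mid-clay: σ_v = 19.7×1 + 17×2.1 = 55.4 kPa.
Pore pressure: u = 9.81×(3.1 − 0.22) = 28.253 kPa.
Initial effective stress: σ'_0 = σ_v − u = 55.4 − 28.253 = 27.147 kPa.
Stress increase at mid-clay by the 2:1 spreading method:
Δσ = qBL/((B+z)(L+z)) = 194×4.1×5.2/((4.1+3.1)(5.2+3.1)) = 69.212 kPa
Final effective stress: σ'_f = σ'_0 + Δσ = 27.147 + 69.212 = 96.359 kPa.
Normally consolidated clay, so the full stress increment lies on the virgin compression line:
S_c = C_c·H/(1+e₀)·log₁₀(σ'_f/σ'_0) = 0.28×4.2/(1+1.16)×log₁₀(96.359/27.147)
    = 0.54444 × 0.55017 = 0.2995 m

S_c ≈ 300 mm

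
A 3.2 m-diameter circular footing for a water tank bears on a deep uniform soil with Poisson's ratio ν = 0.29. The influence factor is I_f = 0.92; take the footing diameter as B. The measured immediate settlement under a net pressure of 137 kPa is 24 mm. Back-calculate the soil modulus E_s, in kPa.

S_e = q·B·(1−ν²)/E_s · I_f  ⇒  E_s = q·B·(1−ν²)·I_f / S_e.
E_s = 137 × 3.2 × 0.9159 × 0.92 / 0.024 = 15390 kPa

E_s ≈ 15400 kPa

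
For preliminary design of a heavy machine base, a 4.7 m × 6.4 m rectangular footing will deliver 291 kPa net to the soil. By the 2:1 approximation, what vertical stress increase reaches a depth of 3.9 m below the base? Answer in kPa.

Δσ_z ≈ 98.8 kPa

By the 2:1 method the load spreads at 1 horizontal : 2 vertical, so at depth z the loaded area has grown by z in each plan dimension:
Δσ = qBL/((B+z)(L+z)) = 291×4.7×6.4/((4.7+3.9)(6.4+3.9)) = 98.818 kPa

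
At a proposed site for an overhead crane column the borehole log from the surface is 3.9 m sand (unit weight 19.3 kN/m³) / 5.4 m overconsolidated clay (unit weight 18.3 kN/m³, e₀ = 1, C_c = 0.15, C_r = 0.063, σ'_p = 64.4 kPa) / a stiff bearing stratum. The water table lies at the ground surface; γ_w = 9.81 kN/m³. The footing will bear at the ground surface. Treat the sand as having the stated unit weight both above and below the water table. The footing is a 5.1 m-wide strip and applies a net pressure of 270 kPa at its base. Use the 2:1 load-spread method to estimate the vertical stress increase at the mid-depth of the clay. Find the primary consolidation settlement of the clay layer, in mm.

S_c ≈ 184 mm

Mid-depth of clay below the ground surface: z = 3.9 + 5.4/2 = 6.6 m.
Total vertical stress at mid-clay: σ_v = 19.3×3.9 + 18.3×2.7 = 124.68 kPa.
Pore pressure: u = 9.81×(6.6 − 0) = 64.746 kPa.
Initial effective stress: σ'_0 = σ_v − u = 124.68 − 64.746 = 59.934 kPa.
Stress increase at mid-clay by the 2:1 spreading method:
Δσ = qB/(B+z) = 270×5.1/(5.1+6.6) = 117.69 kPa
Final effective stress: σ'_f = 59.934 + 117.69 = 177.62 kPa.
σ'_f = 177.62 > σ'_p = 64.4 kPa, so the stress path crosses the preconsolidation pressure — recompression up to σ'_p, then virgin compression beyond:
S_c = H/(1+e₀)·[C_r·log₁₀(σ'_p/σ'_0) + C_c·log₁₀(σ'_f/σ'_p)]
    = 5.4/2 × [0.063×log₁₀(64.4/59.934) + 0.15×log₁₀(177.62/64.4)]
    = 2.7 × [0.0019664 + 0.066091] = 0.1838 m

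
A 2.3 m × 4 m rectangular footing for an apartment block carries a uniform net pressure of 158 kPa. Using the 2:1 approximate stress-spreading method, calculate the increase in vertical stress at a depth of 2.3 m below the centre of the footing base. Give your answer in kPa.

By the 2:1 method the load spreads at 1 horizontal : 2 vertical, so at depth z the loaded area has grown by z in each plan dimension:
Δσ = qBL/((B+z)(L+z)) = 158×2.3×4/((2.3+2.3)(4+2.3)) = 50.159 kPa

Δσ_z ≈ 50.2 kPa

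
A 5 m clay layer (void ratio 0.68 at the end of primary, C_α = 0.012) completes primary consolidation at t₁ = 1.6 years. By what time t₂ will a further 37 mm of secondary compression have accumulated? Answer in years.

S_s = C_α·H/(1+e_p)·log₁₀(t₂/t₁) ⇒ log₁₀(t₂/t₁) = S_s·(1+e_p)/(C_α·H).
log₁₀(t₂/t₁) = 0.037 × (1+0.68) / (0.012×5) = 1.036
t₂ = t₁ × 10^1.036 = 1.6 × 10.86 = 17.38 years

t₂ ≈ 17.4 years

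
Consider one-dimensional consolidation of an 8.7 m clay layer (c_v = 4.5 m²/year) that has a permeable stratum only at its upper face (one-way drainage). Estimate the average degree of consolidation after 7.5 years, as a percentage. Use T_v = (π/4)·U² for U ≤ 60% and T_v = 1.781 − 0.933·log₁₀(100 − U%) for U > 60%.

U ≈ 73 %

Drainage path length: H_d = H = 8.7 m (single drainage).
T_v = c_v·t/H_d² = 4.5×7.5/8.7² = 0.4459.
T_v = 0.4459 corresponds to the U > 60% branch:
U = 1 − 10^((1.781 − T_v)/0.933)/100 = 0.7302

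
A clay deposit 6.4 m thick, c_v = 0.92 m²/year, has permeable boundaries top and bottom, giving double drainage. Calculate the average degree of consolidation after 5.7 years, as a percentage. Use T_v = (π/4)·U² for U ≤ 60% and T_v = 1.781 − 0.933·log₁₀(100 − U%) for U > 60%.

Drainage path length: H_d = H/2 = 3.2 m (double drainage).
T_v = c_v·t/H_d² = 0.92×5.7/3.2² = 0.51211.
T_v = 0.51211 corresponds to the U > 60% branch:
U = 1 − 10^((1.781 − T_v)/0.933)/100 = 0.7709

U ≈ 77.1 %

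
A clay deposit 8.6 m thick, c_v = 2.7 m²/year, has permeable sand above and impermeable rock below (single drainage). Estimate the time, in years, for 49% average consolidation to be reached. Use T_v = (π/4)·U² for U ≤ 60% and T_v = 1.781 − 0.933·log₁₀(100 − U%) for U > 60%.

t ≈ 5.17 years

Drainage path length: H_d = H = 8.6 m (single drainage).
U ≤ 60%: T_v = (π/4)·U² = (π/4)×0.49² = 0.18857.
t = T_v·H_d²/c_v = 0.18857×8.6²/2.7 = 5.165 years.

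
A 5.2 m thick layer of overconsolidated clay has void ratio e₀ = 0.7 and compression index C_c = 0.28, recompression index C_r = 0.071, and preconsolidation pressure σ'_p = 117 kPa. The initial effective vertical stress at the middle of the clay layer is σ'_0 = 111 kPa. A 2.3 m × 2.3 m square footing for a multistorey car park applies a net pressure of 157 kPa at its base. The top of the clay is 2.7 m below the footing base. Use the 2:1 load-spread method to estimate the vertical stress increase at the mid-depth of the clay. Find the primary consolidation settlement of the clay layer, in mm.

Mid-depth of clay below the footing base: z = 2.7 + 5.2/2 = 5.3 m.
Stress increase at mid-clay by the 2:1 spreading method:
Δσ = qBL/((B+z)(L+z)) = 157×2.3×2.3/((2.3+5.3)(2.3+5.3)) = 14.379 kPa
Final effective stress: σ'_f = 111 + 14.379 = 125.38 kPa.
σ'_f = 125.38 > σ'_p = 117 kPa, so the stress path crosses the preconsolidation pressure — recompression up to σ'_p, then virgin compression beyond:
S_c = H/(1+e₀)·[C_r·log₁₀(σ'_p/σ'_0) + C_c·log₁₀(σ'_f/σ'_p)]
    = 5.2/1.7 × [0.071×log₁₀(117/111) + 0.28×log₁₀(125.38/117)]
    = 3.0588 × [0.0016233 + 0.0084119] = 0.0307 m

S_c ≈ 30.7 mm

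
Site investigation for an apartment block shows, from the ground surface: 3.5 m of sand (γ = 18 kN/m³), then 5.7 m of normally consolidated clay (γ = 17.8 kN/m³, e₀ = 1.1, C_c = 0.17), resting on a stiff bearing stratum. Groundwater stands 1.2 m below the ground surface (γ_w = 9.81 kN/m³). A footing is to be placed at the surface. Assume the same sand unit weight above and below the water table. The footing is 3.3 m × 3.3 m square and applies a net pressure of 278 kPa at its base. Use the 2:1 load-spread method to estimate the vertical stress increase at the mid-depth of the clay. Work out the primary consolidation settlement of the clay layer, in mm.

S_c ≈ 83.2 mm

Mid-depth of clay below the ground surface: z = 3.5 + 5.7/2 = 6.35 m.
Total vertical stress at mid-clay: σ_v = 18×3.5 + 17.8×2.85 = 113.73 kPa.
Pore pressure: u = 9.81×(6.35 − 1.2) = 50.522 kPa.
Initial effective stress: σ'_0 = σ_v − u = 113.73 − 50.522 = 63.208 kPa.
Stress increase at mid-clay by the 2:1 spreading method:
Δσ = qBL/((B+z)(L+z)) = 278×3.3×3.3/((3.3+6.35)(3.3+6.35)) = 32.51 kPa
Final effective stress: σ'_f = σ'_0 + Δσ = 63.208 + 32.51 = 95.718 kPa.
Normally consolidated clay, so the full stress increment lies on the virgin compression line:
S_c = C_c·H/(1+e₀)·log₁₀(σ'_f/σ'_0) = 0.17×5.7/(1+1.1)×log₁₀(95.718/63.208)
    = 0.46143 × 0.18022 = 0.08316 m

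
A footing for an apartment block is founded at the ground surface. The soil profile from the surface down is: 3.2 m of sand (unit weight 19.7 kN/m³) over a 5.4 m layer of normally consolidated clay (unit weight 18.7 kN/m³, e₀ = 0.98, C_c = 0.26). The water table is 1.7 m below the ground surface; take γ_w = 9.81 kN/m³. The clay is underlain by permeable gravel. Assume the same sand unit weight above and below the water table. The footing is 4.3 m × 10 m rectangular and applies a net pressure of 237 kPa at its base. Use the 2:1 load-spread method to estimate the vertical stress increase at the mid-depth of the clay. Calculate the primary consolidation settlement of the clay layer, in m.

Mid-depth of clay below the ground surface: z = 3.2 + 5.4/2 = 5.9 m.
Total vertical stress at mid-clay: σ_v = 19.7×3.2 + 18.7×2.7 = 113.53 kPa.
Pore pressure: u = 9.81×(5.9 − 1.7) = 41.202 kPa.
Initial effective stress: σ'_0 = σ_v − u = 113.53 − 41.202 = 72.328 kPa.
Stress increase at mid-clay by the 2:1 spreading method:
Δσ = qBL/((B+z)(L+z)) = 237×4.3×10/((4.3+5.9)(10+5.9)) = 62.838 kPa
Final effective stress: σ'_f = σ'_0 + Δσ = 72.328 + 62.838 = 135.17 kPa.
Normally consolidated clay, so the full stress increment lies on the virgin compression line:
S_c = C_c·H/(1+e₀)·log₁₀(σ'_f/σ'_0) = 0.26×5.4/(1+0.98)×log₁₀(135.17/72.328)
    = 0.70909 × 0.27157 = 0.1926 m

S_c ≈ 0.193 m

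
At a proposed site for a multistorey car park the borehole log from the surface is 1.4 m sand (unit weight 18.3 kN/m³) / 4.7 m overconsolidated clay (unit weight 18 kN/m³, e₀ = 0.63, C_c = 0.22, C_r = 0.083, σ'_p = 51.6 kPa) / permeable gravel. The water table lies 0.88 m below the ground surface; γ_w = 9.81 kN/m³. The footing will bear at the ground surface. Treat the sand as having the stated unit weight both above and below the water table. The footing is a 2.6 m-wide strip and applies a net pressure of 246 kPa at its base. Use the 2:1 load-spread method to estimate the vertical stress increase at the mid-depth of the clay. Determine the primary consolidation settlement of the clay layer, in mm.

Mid-depth of clay below the ground surface: z = 1.4 + 4.7/2 = 3.75 m.
Total vertical stress at mid-clay: σ_v = 18.3×1.4 + 18×2.35 = 67.92 kPa.
Pore pressure: u = 9.81×(3.75 − 0.88) = 28.155 kPa.
Initial effective stress: σ'_0 = σ_v − u = 67.92 − 28.155 = 39.765 kPa.
Stress increase at mid-clay by the 2:1 spreading method:
Δσ = qB/(B+z) = 246×2.6/(2.6+3.75) = 100.72 kPa
Final effective stress: σ'_f = 39.765 + 100.72 = 140.49 kPa.
σ'_f = 140.49 > σ'_p = 51.6 kPa, so the stress path crosses the preconsolidation pressure — recompression up to σ'_p, then virgin compression beyond:
S_c = H/(1+e₀)·[C_r·log₁₀(σ'_p/σ'_0) + C_c·log₁₀(σ'_f/σ'_p)]
    = 4.7/1.63 × [0.083×log₁₀(51.6/39.765) + 0.22×log₁₀(140.49/51.6)]
    = 2.8834 × [0.0093913 + 0.095699] = 0.303 m

S_c ≈ 303 mm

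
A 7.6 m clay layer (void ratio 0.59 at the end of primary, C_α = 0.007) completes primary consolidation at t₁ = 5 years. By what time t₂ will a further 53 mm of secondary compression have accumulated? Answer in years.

t₂ ≈ 192 years

S_s = C_α·H/(1+e_p)·log₁₀(t₂/t₁) ⇒ log₁₀(t₂/t₁) = S_s·(1+e_p)/(C_α·H).
log₁₀(t₂/t₁) = 0.053 × (1+0.59) / (0.007×7.6) = 1.584
t₂ = t₁ × 10^1.584 = 5 × 38.37 = 191.9 years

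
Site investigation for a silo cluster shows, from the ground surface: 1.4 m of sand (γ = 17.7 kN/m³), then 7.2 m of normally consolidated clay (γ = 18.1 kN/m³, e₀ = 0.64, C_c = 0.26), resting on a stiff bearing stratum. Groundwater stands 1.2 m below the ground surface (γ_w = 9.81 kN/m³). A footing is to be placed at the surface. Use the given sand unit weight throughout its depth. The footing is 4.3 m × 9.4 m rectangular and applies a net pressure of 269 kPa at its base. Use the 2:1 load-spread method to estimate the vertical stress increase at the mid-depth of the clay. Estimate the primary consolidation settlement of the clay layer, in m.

S_c ≈ 0.462 m

Mid-depth of clay below the ground surface: z = 1.4 + 7.2/2 = 5 m.
Total vertical stress at mid-clay: σ_v = 17.7×1.4 + 18.1×3.6 = 89.94 kPa.
Pore pressure: u = 9.81×(5 − 1.2) = 37.278 kPa.
Initial effective stress: σ'_0 = σ_v − u = 89.94 − 37.278 = 52.662 kPa.
Stress increase at mid-clay by the 2:1 spreading method:
Δσ = qBL/((B+z)(L+z)) = 269×4.3×9.4/((4.3+5)(9.4+5)) = 81.19 kPa
Final effective stress: σ'_f = σ'_0 + Δσ = 52.662 + 81.19 = 133.85 kPa.
Normally consolidated clay, so the full stress increment lies on the virgin compression line:
S_c = C_c·H/(1+e₀)·log₁₀(σ'_f/σ'_0) = 0.26×7.2/(1+0.64)×log₁₀(133.85/52.662)
    = 1.1415 × 0.40512 = 0.4624 m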